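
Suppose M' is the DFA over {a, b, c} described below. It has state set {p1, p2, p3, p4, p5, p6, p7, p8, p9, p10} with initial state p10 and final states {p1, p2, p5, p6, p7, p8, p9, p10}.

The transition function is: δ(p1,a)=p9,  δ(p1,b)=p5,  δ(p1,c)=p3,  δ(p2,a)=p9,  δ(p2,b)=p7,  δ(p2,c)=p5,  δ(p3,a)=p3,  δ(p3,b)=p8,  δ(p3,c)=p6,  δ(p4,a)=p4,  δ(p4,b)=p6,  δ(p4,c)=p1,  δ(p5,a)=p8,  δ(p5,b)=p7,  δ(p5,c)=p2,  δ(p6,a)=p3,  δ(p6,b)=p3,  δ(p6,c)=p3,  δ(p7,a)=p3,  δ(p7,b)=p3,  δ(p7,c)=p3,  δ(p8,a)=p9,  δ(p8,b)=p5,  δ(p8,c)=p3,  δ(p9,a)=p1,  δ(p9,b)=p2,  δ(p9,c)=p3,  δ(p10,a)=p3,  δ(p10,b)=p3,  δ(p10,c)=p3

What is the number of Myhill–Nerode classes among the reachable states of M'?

First remove the unreachable states {p4}; 9 states remain.
P0 = {p1,p2,p5,p6,p7,p8,p9,p10} | {p3}.
Refine {p1,p2,p5,p6,p7,p8,p9,p10} on symbol a: members go to different blocks, giving {p1,p2,p5,p8,p9} and {p6,p7,p10}.
Split {p1,p2,p5,p8,p9} by δ(·,b) → {p1,p8,p9} and {p2,p5}.
No further refinement is possible. Final partition (4 blocks): {p1,p8,p9} | {p3} | {p6,p7,p10} | {p2,p5}.

4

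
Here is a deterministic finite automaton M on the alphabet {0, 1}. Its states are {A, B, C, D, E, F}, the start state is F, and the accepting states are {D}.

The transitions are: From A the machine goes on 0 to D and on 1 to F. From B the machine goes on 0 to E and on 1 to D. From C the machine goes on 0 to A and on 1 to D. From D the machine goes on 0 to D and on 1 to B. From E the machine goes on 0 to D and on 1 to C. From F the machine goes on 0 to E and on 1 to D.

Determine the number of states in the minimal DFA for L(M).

All states are reachable from the start state.
Start with accepting vs non-accepting: {D} | {A,B,C,E,F}.
On input 0, block {A,B,C,E,F} splits into {B,C,F} and {A,E}.
No further refinement is possible. Final partition (3 blocks): {D} | {B,C,F} | {A,E}.

3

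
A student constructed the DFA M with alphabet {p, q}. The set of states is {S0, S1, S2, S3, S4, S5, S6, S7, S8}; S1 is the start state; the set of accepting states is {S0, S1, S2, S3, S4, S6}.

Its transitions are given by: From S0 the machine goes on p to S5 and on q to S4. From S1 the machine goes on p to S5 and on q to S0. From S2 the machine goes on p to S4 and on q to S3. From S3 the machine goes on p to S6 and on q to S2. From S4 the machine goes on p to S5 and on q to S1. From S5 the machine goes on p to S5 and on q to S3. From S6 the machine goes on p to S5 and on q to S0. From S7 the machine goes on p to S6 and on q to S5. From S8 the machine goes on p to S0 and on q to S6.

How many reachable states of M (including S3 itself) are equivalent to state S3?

2

Reachable states from the start: {S0,S1,S2,S3,S4,S5,S6}. Unreachable: {S7,S8} — drop them.
P0 = {S0,S1,S2,S3,S4,S6} | {S5}.
Refine {S0,S1,S2,S3,S4,S6} on symbol p: members go to different blocks, giving {S0,S1,S4,S6} and {S2,S3}.
The partition is now stable with 3 blocks: {S0,S1,S4,S6} | {S5} | {S2,S3}.
The equivalence class containing S3 is {S2,S3}, of size 2.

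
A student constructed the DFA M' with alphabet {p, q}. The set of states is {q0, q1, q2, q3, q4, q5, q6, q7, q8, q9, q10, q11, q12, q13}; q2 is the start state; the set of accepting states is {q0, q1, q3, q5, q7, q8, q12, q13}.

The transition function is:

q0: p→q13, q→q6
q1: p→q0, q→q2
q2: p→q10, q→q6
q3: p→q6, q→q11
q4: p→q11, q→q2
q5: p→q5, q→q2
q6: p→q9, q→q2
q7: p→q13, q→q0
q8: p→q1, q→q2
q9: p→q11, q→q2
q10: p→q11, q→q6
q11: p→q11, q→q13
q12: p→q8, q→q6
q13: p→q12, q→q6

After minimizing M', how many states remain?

Reachable states from the start: {q0,q1,q2,q6,q8,q9,q10,q11,q12,q13}. Unreachable: {q3,q4,q5,q7} — drop them.
P0 = {q0,q1,q8,q12,q13} | {q2,q6,q9,q10,q11}.
Split {q2,q6,q9,q10,q11} by δ(·,q) → {q2,q6,q9,q10} and {q11}.
Refine {q2,q6,q9,q10} on symbol p: members go to different blocks, giving {q2,q6} and {q9,q10}.
The partition is now stable with 4 blocks: {q0,q1,q8,q12,q13} | {q2,q6} | {q11} | {q9,q10}.

4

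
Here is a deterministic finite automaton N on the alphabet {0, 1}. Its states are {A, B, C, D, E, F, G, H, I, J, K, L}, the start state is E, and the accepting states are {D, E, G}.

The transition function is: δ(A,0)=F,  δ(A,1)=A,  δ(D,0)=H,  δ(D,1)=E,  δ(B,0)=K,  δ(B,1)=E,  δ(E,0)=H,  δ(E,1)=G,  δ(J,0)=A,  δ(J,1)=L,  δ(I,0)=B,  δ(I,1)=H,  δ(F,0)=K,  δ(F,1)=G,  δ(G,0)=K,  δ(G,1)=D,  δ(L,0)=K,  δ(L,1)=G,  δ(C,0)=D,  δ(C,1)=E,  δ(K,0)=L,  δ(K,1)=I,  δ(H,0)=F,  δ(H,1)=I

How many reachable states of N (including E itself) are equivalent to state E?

3

Reachable states from the start: {B,D,E,F,G,H,I,K,L}. Unreachable: {A,C,J} — drop them.
P0 = {D,E,G} | {B,F,H,I,K,L}.
On input 1, block {B,F,H,I,K,L} splits into {B,F,L} and {H,I,K}.
Stable partition: {D,E,G} | {B,F,L} | {H,I,K} — 3 equivalence classes.
State E belongs to the block {D,E,G}, which has 3 states.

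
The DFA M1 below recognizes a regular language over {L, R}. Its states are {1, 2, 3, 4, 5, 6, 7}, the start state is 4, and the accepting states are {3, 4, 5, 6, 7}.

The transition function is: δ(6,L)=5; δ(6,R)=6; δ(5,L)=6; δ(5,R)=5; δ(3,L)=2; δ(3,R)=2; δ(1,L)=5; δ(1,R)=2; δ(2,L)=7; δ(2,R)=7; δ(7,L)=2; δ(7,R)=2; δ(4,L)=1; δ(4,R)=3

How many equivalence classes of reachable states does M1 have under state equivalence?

5

All states are reachable from the start state.
P0 = {3,4,5,6,7} | {1,2}.
On input L, block {3,4,5,6,7} splits into {3,4,7} and {5,6}.
On input R, block {3,4,7} splits into {3,7} and {4}.
Refine {1,2} on symbol L: members go to different blocks, giving {1} and {2}.
The partition is now stable with 5 blocks: {3,7} | {1} | {5,6} | {4} | {2}.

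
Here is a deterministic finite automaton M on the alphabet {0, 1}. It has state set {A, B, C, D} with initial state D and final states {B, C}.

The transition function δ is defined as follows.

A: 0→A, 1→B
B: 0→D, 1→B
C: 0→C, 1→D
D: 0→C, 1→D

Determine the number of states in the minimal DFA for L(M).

2

States {A,B} cannot be reached from the start state, so discard them.
Initial partition by acceptance: {C} | {D}.
No further refinement is possible. Final partition (2 blocks): {C} | {D}.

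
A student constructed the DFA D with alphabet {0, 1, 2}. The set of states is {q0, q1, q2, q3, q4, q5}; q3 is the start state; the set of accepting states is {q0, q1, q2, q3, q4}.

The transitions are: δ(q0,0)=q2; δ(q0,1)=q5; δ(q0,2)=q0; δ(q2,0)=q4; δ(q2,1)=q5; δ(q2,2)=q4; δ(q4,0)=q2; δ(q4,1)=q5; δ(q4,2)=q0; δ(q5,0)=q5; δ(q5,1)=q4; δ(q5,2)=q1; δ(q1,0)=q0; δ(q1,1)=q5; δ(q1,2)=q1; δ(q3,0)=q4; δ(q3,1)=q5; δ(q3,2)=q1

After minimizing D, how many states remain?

Start with accepting vs non-accepting: {q0,q1,q2,q3,q4} | {q5}.
The partition is now stable with 2 blocks: {q0,q1,q2,q3,q4} | {q5}.

2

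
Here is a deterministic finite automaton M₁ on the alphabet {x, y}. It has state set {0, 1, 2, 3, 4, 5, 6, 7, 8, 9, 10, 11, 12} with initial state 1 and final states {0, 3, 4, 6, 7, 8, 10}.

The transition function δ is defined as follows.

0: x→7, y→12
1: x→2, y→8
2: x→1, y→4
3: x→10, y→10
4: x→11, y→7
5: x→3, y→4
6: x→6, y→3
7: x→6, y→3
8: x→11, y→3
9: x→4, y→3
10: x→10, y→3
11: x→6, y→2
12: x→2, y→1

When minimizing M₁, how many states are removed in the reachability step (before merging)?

No path from 1 leads to 0, 5, 9, 12; the other 9 states are all reachable.

4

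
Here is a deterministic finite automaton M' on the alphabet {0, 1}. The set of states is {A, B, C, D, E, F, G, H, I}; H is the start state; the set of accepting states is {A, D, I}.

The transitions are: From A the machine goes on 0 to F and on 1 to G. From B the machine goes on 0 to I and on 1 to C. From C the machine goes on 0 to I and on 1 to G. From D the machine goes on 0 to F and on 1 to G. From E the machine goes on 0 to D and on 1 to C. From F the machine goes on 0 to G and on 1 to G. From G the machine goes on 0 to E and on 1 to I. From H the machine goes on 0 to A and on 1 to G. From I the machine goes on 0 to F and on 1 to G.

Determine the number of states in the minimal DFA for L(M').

States {B} cannot be reached from the start state, so discard them.
P0 = {A,D,I} | {C,E,F,G,H}.
Split {C,E,F,G,H} by δ(·,0) → {C,E,H} and {F,G}.
On input 1, block {C,E,H} splits into {C,H} and {E}.
Refine {F,G} on symbol 0: members go to different blocks, giving {F} and {G}.
The partition is now stable with 5 blocks: {A,D,I} | {C,H} | {F} | {E} | {G}.

5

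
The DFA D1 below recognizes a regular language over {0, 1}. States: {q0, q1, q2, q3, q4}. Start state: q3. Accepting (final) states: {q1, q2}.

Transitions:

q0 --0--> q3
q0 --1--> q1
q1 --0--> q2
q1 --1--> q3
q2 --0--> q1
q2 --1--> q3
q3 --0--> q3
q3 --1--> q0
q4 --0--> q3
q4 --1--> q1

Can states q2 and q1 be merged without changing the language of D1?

Yes

Reachable states from the start: {q0,q1,q2,q3}. Unreachable: {q4} — drop them.
Initial partition by acceptance: {q1,q2} | {q0,q3}.
Refine {q0,q3} on symbol 1: members go to different blocks, giving {q0} and {q3}.
The partition is now stable with 3 blocks: {q1,q2} | {q0} | {q3}.
q2 and q1 lie in the same block of the stable partition, so they are equivalent — no string distinguishes them.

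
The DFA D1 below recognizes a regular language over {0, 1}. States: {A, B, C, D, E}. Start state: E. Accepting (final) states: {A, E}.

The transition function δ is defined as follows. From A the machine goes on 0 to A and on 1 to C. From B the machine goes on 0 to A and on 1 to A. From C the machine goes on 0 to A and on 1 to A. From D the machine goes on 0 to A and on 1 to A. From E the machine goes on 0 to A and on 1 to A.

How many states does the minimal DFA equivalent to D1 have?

States {B,D} cannot be reached from the start state, so discard them.
P0 = {A,E} | {C}.
Split {A,E} by δ(·,1) → {A} and {E}.
The partition is now stable with 3 blocks: {A} | {C} | {E}.

3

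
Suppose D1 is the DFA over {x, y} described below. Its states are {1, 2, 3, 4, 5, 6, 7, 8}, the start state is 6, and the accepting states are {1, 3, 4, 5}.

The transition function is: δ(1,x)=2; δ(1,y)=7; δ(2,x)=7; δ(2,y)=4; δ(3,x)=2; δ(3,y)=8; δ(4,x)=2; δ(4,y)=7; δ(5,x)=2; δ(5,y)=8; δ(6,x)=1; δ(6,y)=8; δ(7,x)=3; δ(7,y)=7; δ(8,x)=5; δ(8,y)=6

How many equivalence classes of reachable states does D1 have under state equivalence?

Initial partition by acceptance: {1,3,4,5} | {2,6,7,8}.
Refine {2,6,7,8} on symbol x: members go to different blocks, giving {6,7,8} and {2}.
The partition is now stable with 3 blocks: {1,3,4,5} | {6,7,8} | {2}.

3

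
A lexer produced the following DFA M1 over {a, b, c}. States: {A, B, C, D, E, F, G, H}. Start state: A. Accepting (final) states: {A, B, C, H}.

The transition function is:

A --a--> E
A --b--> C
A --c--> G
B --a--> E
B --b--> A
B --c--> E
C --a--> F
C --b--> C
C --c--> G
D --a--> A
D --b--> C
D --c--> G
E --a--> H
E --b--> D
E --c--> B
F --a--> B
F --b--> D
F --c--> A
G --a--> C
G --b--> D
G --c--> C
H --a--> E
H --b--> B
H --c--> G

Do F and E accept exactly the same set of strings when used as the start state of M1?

Yes

P0 = {A,B,C,H} | {D,E,F,G}.
Refine {D,E,F,G} on symbol b: members go to different blocks, giving {E,F,G} and {D}.
Stable partition: {A,B,C,H} | {E,F,G} | {D} — 3 equivalence classes.
F and E lie in the same block of the stable partition, so they are equivalent — no string distinguishes them.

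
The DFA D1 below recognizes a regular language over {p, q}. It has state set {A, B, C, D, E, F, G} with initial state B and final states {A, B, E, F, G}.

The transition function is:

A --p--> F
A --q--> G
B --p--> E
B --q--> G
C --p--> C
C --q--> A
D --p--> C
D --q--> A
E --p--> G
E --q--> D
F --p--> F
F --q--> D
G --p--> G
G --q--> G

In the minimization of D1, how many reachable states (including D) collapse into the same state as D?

Start with accepting vs non-accepting: {A,B,E,F,G} | {C,D}.
Refine {A,B,E,F,G} on symbol q: members go to different blocks, giving {A,B,G} and {E,F}.
Refine {A,B,G} on symbol p: members go to different blocks, giving {A,B} and {G}.
Refine {E,F} on symbol p: members go to different blocks, giving {E} and {F}.
Split {A,B} by δ(·,p) → {A} and {B}.
No further refinement is possible. Final partition (6 blocks): {A} | {C,D} | {E} | {G} | {F} | {B}.
The equivalence class containing D is {C,D}, of size 2.

2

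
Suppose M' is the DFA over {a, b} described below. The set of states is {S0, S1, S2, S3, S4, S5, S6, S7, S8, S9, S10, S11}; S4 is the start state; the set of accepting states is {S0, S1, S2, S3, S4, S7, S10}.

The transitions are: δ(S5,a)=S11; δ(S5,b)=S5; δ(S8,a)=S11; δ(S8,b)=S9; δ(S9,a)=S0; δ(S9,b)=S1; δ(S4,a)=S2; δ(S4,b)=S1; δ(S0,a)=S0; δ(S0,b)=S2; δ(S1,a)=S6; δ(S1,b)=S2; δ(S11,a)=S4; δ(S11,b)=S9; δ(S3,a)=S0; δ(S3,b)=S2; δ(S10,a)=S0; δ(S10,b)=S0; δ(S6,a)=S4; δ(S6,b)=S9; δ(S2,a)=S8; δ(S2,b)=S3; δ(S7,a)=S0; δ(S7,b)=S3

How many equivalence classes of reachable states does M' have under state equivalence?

States {S5,S7,S10} cannot be reached from the start state, so discard them.
Initial partition by acceptance: {S0,S1,S2,S3,S4} | {S6,S8,S9,S11}.
Split {S0,S1,S2,S3,S4} by δ(·,a) → {S0,S3,S4} and {S1,S2}.
On input a, block {S0,S3,S4} splits into {S0,S3} and {S4}.
Split {S6,S8,S9,S11} by δ(·,a) → {S6,S11} and {S8} and {S9}.
Split {S1,S2} by δ(·,a) → {S1} and {S2}.
No further refinement is possible. Final partition (7 blocks): {S0,S3} | {S6,S11} | {S1} | {S4} | {S8} | {S9} | {S2}.

7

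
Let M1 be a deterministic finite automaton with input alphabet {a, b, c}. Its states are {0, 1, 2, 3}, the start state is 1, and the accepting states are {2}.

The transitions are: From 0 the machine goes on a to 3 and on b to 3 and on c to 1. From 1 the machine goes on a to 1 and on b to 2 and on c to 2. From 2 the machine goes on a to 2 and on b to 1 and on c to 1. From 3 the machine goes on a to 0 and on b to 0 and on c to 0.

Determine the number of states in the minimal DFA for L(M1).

2

States {0,3} cannot be reached from the start state, so discard them.
Initial partition by acceptance: {2} | {1}.
The partition is now stable with 2 blocks: {2} | {1}.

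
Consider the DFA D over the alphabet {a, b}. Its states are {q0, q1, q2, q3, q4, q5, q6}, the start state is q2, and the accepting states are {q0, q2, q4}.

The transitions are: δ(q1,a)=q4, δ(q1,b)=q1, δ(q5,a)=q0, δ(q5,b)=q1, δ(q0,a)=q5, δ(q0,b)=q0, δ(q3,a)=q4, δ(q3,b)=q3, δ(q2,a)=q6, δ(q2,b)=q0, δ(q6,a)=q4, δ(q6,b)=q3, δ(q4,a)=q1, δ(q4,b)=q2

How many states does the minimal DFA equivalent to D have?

Every state is reachable, so we keep all 7.
Initial partition by acceptance: {q0,q2,q4} | {q1,q3,q5,q6}.
No further refinement is possible. Final partition (2 blocks): {q0,q2,q4} | {q1,q3,q5,q6}.

2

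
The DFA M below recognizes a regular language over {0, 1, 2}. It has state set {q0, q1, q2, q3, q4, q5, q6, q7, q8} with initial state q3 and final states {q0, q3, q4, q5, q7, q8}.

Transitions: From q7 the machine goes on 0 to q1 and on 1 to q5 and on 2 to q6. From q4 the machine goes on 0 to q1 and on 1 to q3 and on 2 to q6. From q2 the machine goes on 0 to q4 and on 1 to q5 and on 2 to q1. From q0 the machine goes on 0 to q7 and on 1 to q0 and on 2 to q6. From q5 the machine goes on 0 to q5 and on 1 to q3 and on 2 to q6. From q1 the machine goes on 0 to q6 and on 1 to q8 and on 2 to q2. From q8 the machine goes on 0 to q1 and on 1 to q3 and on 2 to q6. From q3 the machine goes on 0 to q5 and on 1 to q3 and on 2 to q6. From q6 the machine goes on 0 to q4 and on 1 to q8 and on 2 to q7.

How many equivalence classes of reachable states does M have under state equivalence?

5

First remove the unreachable states {q0}; 8 states remain.
P0 = {q3,q4,q5,q7,q8} | {q1,q2,q6}.
Split {q3,q4,q5,q7,q8} by δ(·,0) → {q4,q7,q8} and {q3,q5}.
Refine {q1,q2,q6} on symbol 0: members go to different blocks, giving {q2,q6} and {q1}.
On input 1, block {q2,q6} splits into {q2} and {q6}.
Stable partition: {q4,q7,q8} | {q2} | {q3,q5} | {q1} | {q6} — 5 equivalence classes.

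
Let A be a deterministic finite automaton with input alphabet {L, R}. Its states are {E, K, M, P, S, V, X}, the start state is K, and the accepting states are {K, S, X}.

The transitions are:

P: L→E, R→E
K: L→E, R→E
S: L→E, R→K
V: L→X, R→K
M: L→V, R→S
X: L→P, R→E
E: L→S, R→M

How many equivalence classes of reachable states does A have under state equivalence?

All states are reachable from the start state.
Initial partition by acceptance: {K,S,X} | {E,M,P,V}.
On input R, block {K,S,X} splits into {K,X} and {S}.
On input L, block {E,M,P,V} splits into {M,P} and {V} and {E}.
Split {K,X} by δ(·,L) → {K} and {X}.
Split {M,P} by δ(·,L) → {P} and {M}.
Stable partition: {K} | {P} | {S} | {V} | {E} | {X} | {M} — 7 equivalence classes.

7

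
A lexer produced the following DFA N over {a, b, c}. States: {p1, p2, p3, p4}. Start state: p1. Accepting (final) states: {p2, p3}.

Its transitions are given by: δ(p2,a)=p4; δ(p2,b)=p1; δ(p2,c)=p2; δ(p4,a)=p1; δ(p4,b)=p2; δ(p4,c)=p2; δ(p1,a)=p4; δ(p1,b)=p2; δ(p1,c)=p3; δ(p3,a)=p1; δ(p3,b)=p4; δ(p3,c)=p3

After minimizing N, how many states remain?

Every state is reachable, so we keep all 4.
Initial partition by acceptance: {p2,p3} | {p1,p4}.
No further refinement is possible. Final partition (2 blocks): {p2,p3} | {p1,p4}.

2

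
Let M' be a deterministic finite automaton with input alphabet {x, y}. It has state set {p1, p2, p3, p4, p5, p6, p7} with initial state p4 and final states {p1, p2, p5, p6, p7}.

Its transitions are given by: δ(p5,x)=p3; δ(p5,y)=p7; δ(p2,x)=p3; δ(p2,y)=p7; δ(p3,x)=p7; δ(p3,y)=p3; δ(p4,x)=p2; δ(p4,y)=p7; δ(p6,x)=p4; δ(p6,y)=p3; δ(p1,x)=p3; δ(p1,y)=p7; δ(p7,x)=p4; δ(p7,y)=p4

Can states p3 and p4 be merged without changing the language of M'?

No

First remove the unreachable states {p1,p5,p6}; 4 states remain.
Initial partition by acceptance: {p2,p7} | {p3,p4}.
Refine {p2,p7} on symbol y: members go to different blocks, giving {p2} and {p7}.
Split {p3,p4} by δ(·,x) → {p3} and {p4}.
No further refinement is possible. Final partition (4 blocks): {p2} | {p3} | {p7} | {p4}.
p3 and p4 end up in different blocks, so they are distinguishable. For instance, the string 'y' is accepted from only p4.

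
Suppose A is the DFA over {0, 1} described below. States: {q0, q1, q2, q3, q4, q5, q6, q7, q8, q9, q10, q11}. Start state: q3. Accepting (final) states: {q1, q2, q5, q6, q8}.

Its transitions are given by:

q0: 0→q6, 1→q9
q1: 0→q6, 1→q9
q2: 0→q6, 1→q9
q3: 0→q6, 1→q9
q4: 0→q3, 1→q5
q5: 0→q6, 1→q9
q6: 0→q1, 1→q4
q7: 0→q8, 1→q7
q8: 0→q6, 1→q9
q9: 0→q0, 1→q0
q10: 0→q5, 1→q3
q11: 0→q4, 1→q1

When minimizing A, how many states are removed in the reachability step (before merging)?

BFS from q3 reaches {q0, q1, q3, q4, q5, q6, q9}; the 5 state(s) q2, q7, q8, q10, q11 are never visited.

5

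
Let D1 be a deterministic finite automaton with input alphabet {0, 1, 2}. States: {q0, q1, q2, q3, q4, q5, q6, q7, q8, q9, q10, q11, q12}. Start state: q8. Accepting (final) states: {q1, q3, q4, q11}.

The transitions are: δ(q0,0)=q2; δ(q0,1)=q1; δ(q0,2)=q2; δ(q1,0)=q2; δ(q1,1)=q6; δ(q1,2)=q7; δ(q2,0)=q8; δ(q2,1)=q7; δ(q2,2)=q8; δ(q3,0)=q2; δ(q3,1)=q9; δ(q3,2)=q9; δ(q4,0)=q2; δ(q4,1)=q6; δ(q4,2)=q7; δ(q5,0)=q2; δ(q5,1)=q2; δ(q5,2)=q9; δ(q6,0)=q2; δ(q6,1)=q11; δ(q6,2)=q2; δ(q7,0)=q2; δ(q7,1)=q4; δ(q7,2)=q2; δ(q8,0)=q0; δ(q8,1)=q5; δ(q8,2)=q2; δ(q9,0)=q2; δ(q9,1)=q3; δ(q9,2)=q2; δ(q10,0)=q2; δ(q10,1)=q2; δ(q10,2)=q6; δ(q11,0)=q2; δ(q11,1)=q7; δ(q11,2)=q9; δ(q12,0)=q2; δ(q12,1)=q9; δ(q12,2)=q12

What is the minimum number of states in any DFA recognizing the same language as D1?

5

First remove the unreachable states {q10,q12}; 11 states remain.
P0 = {q1,q3,q4,q11} | {q0,q2,q5,q6,q7,q8,q9}.
On input 1, block {q0,q2,q5,q6,q7,q8,q9} splits into {q0,q6,q7,q9} and {q2,q5,q8}.
Split {q2,q5,q8} by δ(·,0) → {q2,q5} and {q8}.
Split {q2,q5} by δ(·,0) → {q2} and {q5}.
The partition is now stable with 5 blocks: {q1,q3,q4,q11} | {q0,q6,q7,q9} | {q2} | {q8} | {q5}.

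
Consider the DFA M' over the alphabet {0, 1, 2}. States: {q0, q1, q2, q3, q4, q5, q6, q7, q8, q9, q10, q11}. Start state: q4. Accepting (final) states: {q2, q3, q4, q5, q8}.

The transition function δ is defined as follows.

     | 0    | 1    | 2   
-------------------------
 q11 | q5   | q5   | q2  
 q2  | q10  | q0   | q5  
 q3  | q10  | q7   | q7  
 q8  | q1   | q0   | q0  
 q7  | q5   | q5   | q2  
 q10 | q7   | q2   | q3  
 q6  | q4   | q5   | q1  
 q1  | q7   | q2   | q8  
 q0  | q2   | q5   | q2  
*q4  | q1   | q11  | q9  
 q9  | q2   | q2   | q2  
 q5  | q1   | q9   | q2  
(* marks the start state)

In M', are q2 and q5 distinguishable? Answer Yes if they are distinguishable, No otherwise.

States {q6} cannot be reached from the start state, so discard them.
Initial partition by acceptance: {q2,q3,q4,q5,q8} | {q0,q1,q7,q9,q10,q11}.
Refine {q2,q3,q4,q5,q8} on symbol 2: members go to different blocks, giving {q3,q4,q8} and {q2,q5}.
Split {q0,q1,q7,q9,q10,q11} by δ(·,0) → {q0,q7,q9,q11} and {q1,q10}.
Stable partition: {q3,q4,q8} | {q0,q7,q9,q11} | {q2,q5} | {q1,q10} — 4 equivalence classes.
q2 and q5 lie in the same block of the stable partition, so they are equivalent — no string distinguishes them.

No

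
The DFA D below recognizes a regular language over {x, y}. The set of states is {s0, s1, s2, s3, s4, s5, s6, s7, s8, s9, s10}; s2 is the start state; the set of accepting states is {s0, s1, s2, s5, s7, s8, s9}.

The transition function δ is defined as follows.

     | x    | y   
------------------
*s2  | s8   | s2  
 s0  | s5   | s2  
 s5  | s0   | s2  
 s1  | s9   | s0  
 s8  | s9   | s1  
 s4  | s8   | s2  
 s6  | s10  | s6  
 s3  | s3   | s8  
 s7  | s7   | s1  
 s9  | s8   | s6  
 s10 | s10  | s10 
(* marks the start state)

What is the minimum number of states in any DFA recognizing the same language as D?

First remove the unreachable states {s3,s4,s7}; 8 states remain.
P0 = {s0,s1,s2,s5,s8,s9} | {s6,s10}.
Split {s0,s1,s2,s5,s8,s9} by δ(·,y) → {s0,s1,s2,s5,s8} and {s9}.
On input x, block {s0,s1,s2,s5,s8} splits into {s0,s2,s5} and {s1,s8}.
Refine {s0,s2,s5} on symbol x: members go to different blocks, giving {s0,s5} and {s2}.
Refine {s1,s8} on symbol y: members go to different blocks, giving {s1} and {s8}.
The partition is now stable with 6 blocks: {s0,s5} | {s6,s10} | {s9} | {s1} | {s2} | {s8}.

6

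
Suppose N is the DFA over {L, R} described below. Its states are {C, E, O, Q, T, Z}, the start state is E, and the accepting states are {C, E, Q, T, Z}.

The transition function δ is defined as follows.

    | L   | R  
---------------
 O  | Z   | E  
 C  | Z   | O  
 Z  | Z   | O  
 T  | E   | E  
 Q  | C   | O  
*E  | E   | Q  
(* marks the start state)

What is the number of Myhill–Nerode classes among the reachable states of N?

3

First remove the unreachable states {T}; 5 states remain.
P0 = {C,E,Q,Z} | {O}.
Refine {C,E,Q,Z} on symbol R: members go to different blocks, giving {C,Q,Z} and {E}.
Stable partition: {C,Q,Z} | {O} | {E} — 3 equivalence classes.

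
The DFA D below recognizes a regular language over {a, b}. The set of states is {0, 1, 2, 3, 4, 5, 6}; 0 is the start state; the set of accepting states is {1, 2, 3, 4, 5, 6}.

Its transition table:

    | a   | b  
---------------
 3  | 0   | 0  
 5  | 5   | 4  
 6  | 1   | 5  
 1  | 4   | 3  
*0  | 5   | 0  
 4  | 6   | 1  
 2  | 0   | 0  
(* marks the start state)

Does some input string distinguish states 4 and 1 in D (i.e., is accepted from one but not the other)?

States {2} cannot be reached from the start state, so discard them.
Initial partition by acceptance: {1,3,4,5,6} | {0}.
Refine {1,3,4,5,6} on symbol a: members go to different blocks, giving {1,4,5,6} and {3}.
Refine {1,4,5,6} on symbol b: members go to different blocks, giving {4,5,6} and {1}.
Split {4,5,6} by δ(·,a) → {4,5} and {6}.
Split {4,5} by δ(·,a) → {4} and {5}.
No further refinement is possible. Final partition (6 blocks): {4} | {0} | {3} | {1} | {6} | {5}.
4 and 1 end up in different blocks, so they are distinguishable. For instance, the string 'ba' is accepted from only 4.

Yes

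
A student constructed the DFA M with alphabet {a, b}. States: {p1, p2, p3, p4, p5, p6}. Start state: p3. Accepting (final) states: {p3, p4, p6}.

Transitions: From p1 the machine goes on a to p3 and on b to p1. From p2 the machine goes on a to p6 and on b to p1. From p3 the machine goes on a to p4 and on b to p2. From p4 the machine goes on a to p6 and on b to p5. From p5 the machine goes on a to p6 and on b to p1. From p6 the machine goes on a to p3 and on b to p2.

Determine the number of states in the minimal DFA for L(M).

All states are reachable from the start state.
Initial partition by acceptance: {p3,p4,p6} | {p1,p2,p5}.
The partition is now stable with 2 blocks: {p3,p4,p6} | {p1,p2,p5}.

2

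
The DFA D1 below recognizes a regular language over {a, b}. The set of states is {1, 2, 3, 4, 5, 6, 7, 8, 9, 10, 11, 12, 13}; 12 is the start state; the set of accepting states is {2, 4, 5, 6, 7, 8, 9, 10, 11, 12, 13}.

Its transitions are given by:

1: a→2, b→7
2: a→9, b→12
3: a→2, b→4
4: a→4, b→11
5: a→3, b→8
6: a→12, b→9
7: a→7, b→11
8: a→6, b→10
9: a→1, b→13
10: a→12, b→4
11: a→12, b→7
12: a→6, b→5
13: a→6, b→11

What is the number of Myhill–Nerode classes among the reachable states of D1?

Every state is reachable, so we keep all 13.
Initial partition by acceptance: {2,4,5,6,7,8,9,10,11,12,13} | {1,3}.
Refine {2,4,5,6,7,8,9,10,11,12,13} on symbol a: members go to different blocks, giving {2,4,6,7,8,10,11,12,13} and {5,9}.
Refine {2,4,6,7,8,10,11,12,13} on symbol a: members go to different blocks, giving {4,6,7,8,10,11,12,13} and {2}.
Split {4,6,7,8,10,11,12,13} by δ(·,b) → {4,7,8,10,11,13} and {6,12}.
Split {4,7,8,10,11,13} by δ(·,a) → {8,10,11,13} and {4,7}.
Refine {8,10,11,13} on symbol b: members go to different blocks, giving {8,13} and {10,11}.
No further refinement is possible. Final partition (7 blocks): {8,13} | {1,3} | {5,9} | {2} | {6,12} | {4,7} | {10,11}.

7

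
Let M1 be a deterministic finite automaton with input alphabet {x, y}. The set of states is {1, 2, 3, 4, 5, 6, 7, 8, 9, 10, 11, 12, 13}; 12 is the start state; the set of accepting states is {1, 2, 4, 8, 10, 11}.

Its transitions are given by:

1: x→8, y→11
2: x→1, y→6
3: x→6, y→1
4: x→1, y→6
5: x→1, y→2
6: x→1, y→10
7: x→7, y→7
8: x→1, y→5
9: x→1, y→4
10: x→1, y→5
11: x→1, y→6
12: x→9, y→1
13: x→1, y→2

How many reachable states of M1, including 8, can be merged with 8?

5

States {3,7,13} cannot be reached from the start state, so discard them.
Start with accepting vs non-accepting: {1,2,4,8,10,11} | {5,6,9,12}.
On input y, block {1,2,4,8,10,11} splits into {2,4,8,10,11} and {1}.
Refine {5,6,9,12} on symbol x: members go to different blocks, giving {5,6,9} and {12}.
No further refinement is possible. Final partition (4 blocks): {2,4,8,10,11} | {5,6,9} | {1} | {12}.
State 8 belongs to the block {2,4,8,10,11}, which has 5 states.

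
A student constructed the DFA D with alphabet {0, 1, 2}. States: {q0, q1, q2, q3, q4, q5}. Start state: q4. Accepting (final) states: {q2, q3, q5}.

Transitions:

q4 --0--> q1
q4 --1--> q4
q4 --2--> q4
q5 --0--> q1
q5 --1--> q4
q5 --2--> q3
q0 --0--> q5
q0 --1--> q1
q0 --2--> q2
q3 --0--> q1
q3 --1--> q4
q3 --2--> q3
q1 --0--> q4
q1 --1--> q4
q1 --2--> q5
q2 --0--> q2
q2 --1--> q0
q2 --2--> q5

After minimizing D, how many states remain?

States {q0,q2} cannot be reached from the start state, so discard them.
Start with accepting vs non-accepting: {q3,q5} | {q1,q4}.
Split {q1,q4} by δ(·,2) → {q1} and {q4}.
The partition is now stable with 3 blocks: {q3,q5} | {q1} | {q4}.

3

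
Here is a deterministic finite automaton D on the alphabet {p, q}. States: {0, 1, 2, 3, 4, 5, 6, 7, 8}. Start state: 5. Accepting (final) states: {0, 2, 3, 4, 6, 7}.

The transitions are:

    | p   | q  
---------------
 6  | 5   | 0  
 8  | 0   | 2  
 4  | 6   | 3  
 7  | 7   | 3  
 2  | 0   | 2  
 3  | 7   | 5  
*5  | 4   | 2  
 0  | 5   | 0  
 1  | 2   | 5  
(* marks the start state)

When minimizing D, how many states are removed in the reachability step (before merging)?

BFS from 5 reaches {0, 2, 3, 4, 5, 6, 7}; the 2 state(s) 1, 8 are never visited.

2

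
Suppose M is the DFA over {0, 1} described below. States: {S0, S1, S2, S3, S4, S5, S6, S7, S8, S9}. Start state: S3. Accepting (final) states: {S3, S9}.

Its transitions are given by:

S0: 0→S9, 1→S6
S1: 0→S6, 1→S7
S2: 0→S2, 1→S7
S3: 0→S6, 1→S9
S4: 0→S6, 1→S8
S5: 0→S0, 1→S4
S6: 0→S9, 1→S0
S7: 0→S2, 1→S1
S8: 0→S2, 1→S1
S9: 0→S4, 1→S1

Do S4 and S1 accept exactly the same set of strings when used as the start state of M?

States {S5} cannot be reached from the start state, so discard them.
P0 = {S3,S9} | {S0,S1,S2,S4,S6,S7,S8}.
Split {S3,S9} by δ(·,1) → {S3} and {S9}.
On input 0, block {S0,S1,S2,S4,S6,S7,S8} splits into {S1,S2,S4,S7,S8} and {S0,S6}.
Split {S1,S2,S4,S7,S8} by δ(·,0) → {S2,S7,S8} and {S1,S4}.
Refine {S2,S7,S8} on symbol 1: members go to different blocks, giving {S7,S8} and {S2}.
Stable partition: {S3} | {S7,S8} | {S9} | {S0,S6} | {S1,S4} | {S2} — 6 equivalence classes.
S4 and S1 lie in the same block of the stable partition, so they are equivalent — no string distinguishes them.

Yes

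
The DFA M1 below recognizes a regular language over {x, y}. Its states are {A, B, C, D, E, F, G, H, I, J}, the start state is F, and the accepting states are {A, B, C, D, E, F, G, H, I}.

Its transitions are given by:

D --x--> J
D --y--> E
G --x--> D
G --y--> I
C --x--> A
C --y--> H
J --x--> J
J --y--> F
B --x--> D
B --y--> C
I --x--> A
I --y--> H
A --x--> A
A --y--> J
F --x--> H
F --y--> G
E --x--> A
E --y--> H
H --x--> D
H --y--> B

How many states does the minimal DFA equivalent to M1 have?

7

Every state is reachable, so we keep all 10.
Start with accepting vs non-accepting: {A,B,C,D,E,F,G,H,I} | {J}.
Split {A,B,C,D,E,F,G,H,I} by δ(·,x) → {A,B,C,E,F,G,H,I} and {D}.
Refine {A,B,C,E,F,G,H,I} on symbol x: members go to different blocks, giving {A,C,E,F,I} and {B,G,H}.
On input x, block {A,C,E,F,I} splits into {A,C,E,I} and {F}.
Refine {A,C,E,I} on symbol y: members go to different blocks, giving {C,E,I} and {A}.
Split {B,G,H} by δ(·,y) → {B,G} and {H}.
The partition is now stable with 7 blocks: {C,E,I} | {J} | {D} | {B,G} | {F} | {A} | {H}.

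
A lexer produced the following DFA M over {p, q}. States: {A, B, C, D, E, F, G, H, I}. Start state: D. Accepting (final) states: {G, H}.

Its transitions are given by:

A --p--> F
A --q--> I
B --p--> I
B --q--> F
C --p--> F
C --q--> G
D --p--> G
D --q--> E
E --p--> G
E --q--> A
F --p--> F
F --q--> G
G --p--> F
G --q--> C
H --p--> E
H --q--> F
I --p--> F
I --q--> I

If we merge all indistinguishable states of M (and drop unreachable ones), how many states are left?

States {B,H} cannot be reached from the start state, so discard them.
Initial partition by acceptance: {G} | {A,C,D,E,F,I}.
Refine {A,C,D,E,F,I} on symbol p: members go to different blocks, giving {A,C,F,I} and {D,E}.
Refine {A,C,F,I} on symbol q: members go to different blocks, giving {A,I} and {C,F}.
Refine {D,E} on symbol q: members go to different blocks, giving {D} and {E}.
The partition is now stable with 5 blocks: {G} | {A,I} | {D} | {C,F} | {E}.

5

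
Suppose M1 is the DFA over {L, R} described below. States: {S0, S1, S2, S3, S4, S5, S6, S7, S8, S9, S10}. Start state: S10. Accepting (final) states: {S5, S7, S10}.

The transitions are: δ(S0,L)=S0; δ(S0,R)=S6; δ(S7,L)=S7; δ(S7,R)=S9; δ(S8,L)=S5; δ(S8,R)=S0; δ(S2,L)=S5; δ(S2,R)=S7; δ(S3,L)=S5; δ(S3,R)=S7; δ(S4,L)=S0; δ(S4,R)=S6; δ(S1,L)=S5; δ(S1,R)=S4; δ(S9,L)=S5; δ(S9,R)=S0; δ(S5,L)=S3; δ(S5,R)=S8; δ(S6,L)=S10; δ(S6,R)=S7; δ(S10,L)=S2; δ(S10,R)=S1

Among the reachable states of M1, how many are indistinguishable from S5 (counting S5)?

2

Start with accepting vs non-accepting: {S5,S7,S10} | {S0,S1,S2,S3,S4,S6,S8,S9}.
On input L, block {S5,S7,S10} splits into {S5,S10} and {S7}.
On input L, block {S0,S1,S2,S3,S4,S6,S8,S9} splits into {S1,S2,S3,S6,S8,S9} and {S0,S4}.
Refine {S1,S2,S3,S6,S8,S9} on symbol R: members go to different blocks, giving {S1,S8,S9} and {S2,S3,S6}.
The partition is now stable with 5 blocks: {S5,S10} | {S1,S8,S9} | {S7} | {S0,S4} | {S2,S3,S6}.
State S5 belongs to the block {S5,S10}, which has 2 states.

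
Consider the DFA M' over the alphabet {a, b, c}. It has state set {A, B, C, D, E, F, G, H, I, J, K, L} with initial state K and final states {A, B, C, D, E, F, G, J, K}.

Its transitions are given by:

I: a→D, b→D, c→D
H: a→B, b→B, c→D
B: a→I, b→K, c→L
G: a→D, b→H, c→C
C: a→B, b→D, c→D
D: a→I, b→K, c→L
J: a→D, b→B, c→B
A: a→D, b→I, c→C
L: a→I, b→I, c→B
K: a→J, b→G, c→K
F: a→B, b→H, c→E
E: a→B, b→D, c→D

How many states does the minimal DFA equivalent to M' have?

First remove the unreachable states {A,E,F}; 9 states remain.
Start with accepting vs non-accepting: {B,C,D,G,J,K} | {H,I,L}.
Refine {B,C,D,G,J,K} on symbol a: members go to different blocks, giving {C,G,J,K} and {B,D}.
Refine {C,G,J,K} on symbol a: members go to different blocks, giving {C,G,J} and {K}.
On input b, block {C,G,J} splits into {C,J} and {G}.
Refine {H,I,L} on symbol a: members go to different blocks, giving {H,I} and {L}.
No further refinement is possible. Final partition (6 blocks): {C,J} | {H,I} | {B,D} | {K} | {G} | {L}.

6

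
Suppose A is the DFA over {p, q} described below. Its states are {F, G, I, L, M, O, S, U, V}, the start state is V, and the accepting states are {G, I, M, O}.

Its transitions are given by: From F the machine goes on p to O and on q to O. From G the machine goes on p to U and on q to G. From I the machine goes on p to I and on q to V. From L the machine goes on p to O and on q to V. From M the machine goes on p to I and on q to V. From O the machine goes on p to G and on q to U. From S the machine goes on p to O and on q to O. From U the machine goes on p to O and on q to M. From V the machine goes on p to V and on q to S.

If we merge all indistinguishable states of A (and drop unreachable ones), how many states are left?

6

First remove the unreachable states {F,L}; 7 states remain.
Initial partition by acceptance: {G,I,M,O} | {S,U,V}.
Split {G,I,M,O} by δ(·,p) → {I,M,O} and {G}.
Refine {I,M,O} on symbol p: members go to different blocks, giving {I,M} and {O}.
Refine {S,U,V} on symbol p: members go to different blocks, giving {S,U} and {V}.
Refine {S,U} on symbol q: members go to different blocks, giving {U} and {S}.
The partition is now stable with 6 blocks: {I,M} | {U} | {G} | {O} | {V} | {S}.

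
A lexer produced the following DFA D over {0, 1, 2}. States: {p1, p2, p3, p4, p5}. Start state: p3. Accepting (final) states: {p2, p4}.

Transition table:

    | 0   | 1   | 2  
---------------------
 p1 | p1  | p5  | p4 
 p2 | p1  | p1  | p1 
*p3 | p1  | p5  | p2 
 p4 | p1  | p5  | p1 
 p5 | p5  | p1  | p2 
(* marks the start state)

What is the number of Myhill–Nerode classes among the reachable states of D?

2

All states are reachable from the start state.
Start with accepting vs non-accepting: {p2,p4} | {p1,p3,p5}.
The partition is now stable with 2 blocks: {p2,p4} | {p1,p3,p5}.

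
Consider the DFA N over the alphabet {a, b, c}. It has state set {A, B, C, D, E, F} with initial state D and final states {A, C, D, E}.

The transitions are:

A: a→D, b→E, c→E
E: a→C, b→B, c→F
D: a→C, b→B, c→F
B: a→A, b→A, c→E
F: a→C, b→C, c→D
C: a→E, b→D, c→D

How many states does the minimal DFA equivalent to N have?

All states are reachable from the start state.
Initial partition by acceptance: {A,C,D,E} | {B,F}.
Refine {A,C,D,E} on symbol b: members go to different blocks, giving {A,C} and {D,E}.
The partition is now stable with 3 blocks: {A,C} | {B,F} | {D,E}.

3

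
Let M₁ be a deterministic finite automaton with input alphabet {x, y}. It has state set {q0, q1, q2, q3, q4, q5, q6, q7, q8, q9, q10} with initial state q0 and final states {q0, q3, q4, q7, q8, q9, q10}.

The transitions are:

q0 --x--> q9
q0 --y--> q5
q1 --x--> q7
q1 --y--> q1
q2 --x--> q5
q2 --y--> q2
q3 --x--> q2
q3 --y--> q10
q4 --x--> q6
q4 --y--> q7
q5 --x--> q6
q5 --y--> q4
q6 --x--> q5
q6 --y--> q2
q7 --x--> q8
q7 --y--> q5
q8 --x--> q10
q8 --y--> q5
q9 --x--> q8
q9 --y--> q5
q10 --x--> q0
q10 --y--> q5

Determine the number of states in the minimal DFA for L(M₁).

First remove the unreachable states {q1,q3}; 9 states remain.
Initial partition by acceptance: {q0,q4,q7,q8,q9,q10} | {q2,q5,q6}.
Refine {q0,q4,q7,q8,q9,q10} on symbol x: members go to different blocks, giving {q0,q7,q8,q9,q10} and {q4}.
Refine {q2,q5,q6} on symbol y: members go to different blocks, giving {q2,q6} and {q5}.
Stable partition: {q0,q7,q8,q9,q10} | {q2,q6} | {q4} | {q5} — 4 equivalence classes.

4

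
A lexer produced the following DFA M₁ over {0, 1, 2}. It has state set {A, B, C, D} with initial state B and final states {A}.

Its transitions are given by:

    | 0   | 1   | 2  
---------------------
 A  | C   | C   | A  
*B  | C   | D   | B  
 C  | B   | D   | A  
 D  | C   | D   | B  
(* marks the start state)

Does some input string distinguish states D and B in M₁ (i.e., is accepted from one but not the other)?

No

P0 = {A} | {B,C,D}.
Split {B,C,D} by δ(·,2) → {B,D} and {C}.
The partition is now stable with 3 blocks: {A} | {B,D} | {C}.
D and B lie in the same block of the stable partition, so they are equivalent — no string distinguishes them.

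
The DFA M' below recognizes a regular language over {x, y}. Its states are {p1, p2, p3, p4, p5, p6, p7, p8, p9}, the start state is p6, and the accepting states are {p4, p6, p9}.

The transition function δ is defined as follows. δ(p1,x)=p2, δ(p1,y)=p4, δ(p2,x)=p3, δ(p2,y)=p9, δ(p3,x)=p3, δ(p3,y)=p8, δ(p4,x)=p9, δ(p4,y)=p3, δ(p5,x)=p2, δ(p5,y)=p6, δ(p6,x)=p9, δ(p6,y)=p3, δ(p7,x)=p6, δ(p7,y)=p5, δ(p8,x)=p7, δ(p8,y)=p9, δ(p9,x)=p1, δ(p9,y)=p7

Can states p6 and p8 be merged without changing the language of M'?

No

Every state is reachable, so we keep all 9.
Initial partition by acceptance: {p4,p6,p9} | {p1,p2,p3,p5,p7,p8}.
Split {p4,p6,p9} by δ(·,x) → {p4,p6} and {p9}.
Split {p1,p2,p3,p5,p7,p8} by δ(·,x) → {p1,p2,p3,p5,p8} and {p7}.
Refine {p1,p2,p3,p5,p8} on symbol x: members go to different blocks, giving {p1,p2,p3,p5} and {p8}.
Refine {p1,p2,p3,p5} on symbol y: members go to different blocks, giving {p1,p5} and {p2} and {p3}.
The partition is now stable with 7 blocks: {p4,p6} | {p1,p5} | {p9} | {p7} | {p8} | {p2} | {p3}.
p6 and p8 end up in different blocks, so they are distinguishable. For instance, the string 'ε' is accepted from only p6.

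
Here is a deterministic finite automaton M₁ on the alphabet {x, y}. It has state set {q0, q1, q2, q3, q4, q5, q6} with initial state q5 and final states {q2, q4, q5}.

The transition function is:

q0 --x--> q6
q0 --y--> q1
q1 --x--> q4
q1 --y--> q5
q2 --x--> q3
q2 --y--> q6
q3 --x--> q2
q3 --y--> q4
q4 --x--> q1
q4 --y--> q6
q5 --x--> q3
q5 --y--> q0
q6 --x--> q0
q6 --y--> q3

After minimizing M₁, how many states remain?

3

All states are reachable from the start state.
P0 = {q2,q4,q5} | {q0,q1,q3,q6}.
On input x, block {q0,q1,q3,q6} splits into {q0,q6} and {q1,q3}.
No further refinement is possible. Final partition (3 blocks): {q2,q4,q5} | {q0,q6} | {q1,q3}.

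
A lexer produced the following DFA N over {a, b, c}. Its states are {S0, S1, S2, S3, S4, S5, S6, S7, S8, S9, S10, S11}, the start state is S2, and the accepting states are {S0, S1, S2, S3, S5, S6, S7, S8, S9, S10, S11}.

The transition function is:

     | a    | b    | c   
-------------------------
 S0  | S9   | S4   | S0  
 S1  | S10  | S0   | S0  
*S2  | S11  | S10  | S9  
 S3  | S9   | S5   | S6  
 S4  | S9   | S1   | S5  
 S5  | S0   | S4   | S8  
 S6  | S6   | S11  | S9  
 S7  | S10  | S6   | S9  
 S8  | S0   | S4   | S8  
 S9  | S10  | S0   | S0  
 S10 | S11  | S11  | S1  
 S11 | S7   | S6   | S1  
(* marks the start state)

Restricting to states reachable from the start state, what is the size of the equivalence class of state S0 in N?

1

States {S3} cannot be reached from the start state, so discard them.
P0 = {S0,S1,S2,S5,S6,S7,S8,S9,S10,S11} | {S4}.
Refine {S0,S1,S2,S5,S6,S7,S8,S9,S10,S11} on symbol b: members go to different blocks, giving {S1,S2,S6,S7,S9,S10,S11} and {S0,S5,S8}.
Refine {S1,S2,S6,S7,S9,S10,S11} on symbol b: members go to different blocks, giving {S2,S6,S7,S10,S11} and {S1,S9}.
Refine {S0,S5,S8} on symbol a: members go to different blocks, giving {S5,S8} and {S0}.
No further refinement is possible. Final partition (5 blocks): {S2,S6,S7,S10,S11} | {S4} | {S5,S8} | {S1,S9} | {S0}.
The equivalence class containing S0 is {S0}, of size 1.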